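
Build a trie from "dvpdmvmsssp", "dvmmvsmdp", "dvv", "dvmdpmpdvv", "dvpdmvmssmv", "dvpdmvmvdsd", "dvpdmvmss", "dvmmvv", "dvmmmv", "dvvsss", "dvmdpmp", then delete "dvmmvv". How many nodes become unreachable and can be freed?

1

Walk "dvmmvv" from the leaf back toward the root, removing each node that no remaining word uses.
The suffix "v" (1 node) is used only by "dvmmvv"; the node for "dvmmv" still has the child "s", so pruning stops there.
Nodes removed: 1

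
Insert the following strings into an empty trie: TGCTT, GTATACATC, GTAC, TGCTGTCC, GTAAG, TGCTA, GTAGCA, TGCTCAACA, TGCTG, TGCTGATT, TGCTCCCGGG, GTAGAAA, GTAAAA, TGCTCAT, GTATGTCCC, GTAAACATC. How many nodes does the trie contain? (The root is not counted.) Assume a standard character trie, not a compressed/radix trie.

Count nodes per top-level branch (shared prefixes stored once):
  'G'-branch (GTAAAA, GTAAACATC, GTAAG, GTAC, GTAGAAA, GTAGCA, GTATACATC, GTATGTCCC): 29 nodes
  'T'-branch (TGCTA, TGCTCAACA, TGCTCAT, TGCTCCCGGG, TGCTG, TGCTGATT, TGCTGTCC, TGCTT): 24 nodes
Sum: 53

53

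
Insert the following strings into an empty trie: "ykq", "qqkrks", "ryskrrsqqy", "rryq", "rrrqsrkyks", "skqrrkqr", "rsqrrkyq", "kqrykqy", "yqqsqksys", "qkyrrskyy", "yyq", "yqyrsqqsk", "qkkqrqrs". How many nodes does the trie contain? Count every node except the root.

Trace insertions, counting only characters that open a new branch:
  "ykq" → 3 new (y, k, q)
  "qqkrks" → 6 new (q, q, k, r, k, s)
  "ryskrrsqqy" → 10 new (r, y, s, k, r, r, s, q, q, y)
  "rryq" → prefix "r" already present; 3 new (r, y, q)
  "rrrqsrkyks" → prefix "rr" already present; 8 new (r, q, s, r, k, y, k, s)
  "skqrrkqr" → 8 new (s, k, q, r, r, k, q, r)
  "rsqrrkyq" → prefix "r" already present; 7 new (s, q, r, r, k, y, q)
  "kqrykqy" → 7 new (k, q, r, y, k, q, y)
  "yqqsqksys" → prefix "y" already present; 8 new (q, q, s, q, k, s, y, s)
  "qkyrrskyy" → prefix "q" already present; 8 new (k, y, r, r, s, k, y, y)
  "yyq" → prefix "y" already present; 2 new (y, q)
  "yqyrsqqsk" → prefix "yq" already present; 7 new (y, r, s, q, q, s, k)
  "qkkqrqrs" → prefix "qk" already present; 6 new (k, q, r, q, r, s)
Total nodes = 3 + 6 + 10 + 3 + 8 + 8 + 7 + 7 + 8 + 8 + 2 + 7 + 6 = 83

83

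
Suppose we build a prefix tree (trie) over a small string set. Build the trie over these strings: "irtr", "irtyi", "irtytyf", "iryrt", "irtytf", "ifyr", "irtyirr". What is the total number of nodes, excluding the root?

18

Count nodes per top-level branch (shared prefixes stored once):
  'i'-branch (ifyr, irtr, irtyi, irtyirr, irtytf, irtytyf, iryrt): 18 nodes
Sum: 18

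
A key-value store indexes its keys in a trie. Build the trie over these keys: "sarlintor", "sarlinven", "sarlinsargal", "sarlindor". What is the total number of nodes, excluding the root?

21

Insert word by word; a character creates a node only if that edge doesn't already exist:
  "sarlintor" → 9 new (s, a, r, l, i, n, t, o, r)
  "sarlinven" → prefix "sarlin" already present; 3 new (v, e, n)
  "sarlinsargal" → prefix "sarlin" already present; 6 new (s, a, r, g, a, l)
  "sarlindor" → prefix "sarlin" already present; 3 new (d, o, r)
Total nodes = 9 + 3 + 6 + 3 = 21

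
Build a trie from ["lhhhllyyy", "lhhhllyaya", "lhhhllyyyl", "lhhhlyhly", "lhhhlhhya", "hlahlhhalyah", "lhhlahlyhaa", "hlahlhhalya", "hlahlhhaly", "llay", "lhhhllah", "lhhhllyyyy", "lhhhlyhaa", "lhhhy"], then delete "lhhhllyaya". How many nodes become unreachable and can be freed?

3

After clearing the end-marker at "lhhhllyaya", prune upward until reaching a node still needed by another word.
The suffix "aya" (3 nodes) is used only by "lhhhllyaya"; the node for "lhhhlly" still has the child "y", so pruning stops there.
Nodes removed: 3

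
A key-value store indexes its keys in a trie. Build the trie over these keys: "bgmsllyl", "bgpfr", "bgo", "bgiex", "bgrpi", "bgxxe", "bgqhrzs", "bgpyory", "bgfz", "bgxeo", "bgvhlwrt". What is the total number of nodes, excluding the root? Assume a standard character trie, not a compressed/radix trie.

Trace insertions, counting only characters that open a new branch:
  "bgmsllyl" → 8 new (b, g, m, s, l, l, y, l)
  "bgpfr" → prefix "bg" already present; 3 new (p, f, r)
  "bgo" → prefix "bg" already present; 1 new (o)
  "bgiex" → prefix "bg" already present; 3 new (i, e, x)
  "bgrpi" → prefix "bg" already present; 3 new (r, p, i)
  "bgxxe" → prefix "bg" already present; 3 new (x, x, e)
  "bgqhrzs" → prefix "bg" already present; 5 new (q, h, r, z, s)
  "bgpyory" → prefix "bgp" already present; 4 new (y, o, r, y)
  "bgfz" → prefix "bg" already present; 2 new (f, z)
  "bgxeo" → prefix "bgx" already present; 2 new (e, o)
  "bgvhlwrt" → prefix "bg" already present; 6 new (v, h, l, w, r, t)
Total nodes = 8 + 3 + 1 + 3 + 3 + 3 + 5 + 4 + 2 + 2 + 6 = 40

40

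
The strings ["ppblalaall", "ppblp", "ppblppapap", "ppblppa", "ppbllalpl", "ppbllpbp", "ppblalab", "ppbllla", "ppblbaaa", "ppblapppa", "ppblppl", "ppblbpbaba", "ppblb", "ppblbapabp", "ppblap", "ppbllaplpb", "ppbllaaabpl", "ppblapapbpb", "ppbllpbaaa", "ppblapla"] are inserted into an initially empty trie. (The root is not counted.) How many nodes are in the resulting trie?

64

Count nodes per top-level branch (shared prefixes stored once):
  'p'-branch (ppblalaall, ppblalab, ppblap, ppblapapbpb, ppblapla, ppblapppa, ppblb, ppblbaaa, ppblbapabp, ppblbpbaba, ppbllaaabpl, ppbllalpl, ppbllaplpb, ppbllla, ppbllpbaaa, ppbllpbp, ppblp, ppblppa, ppblppapap, ppblppl): 64 nodes
Sum: 64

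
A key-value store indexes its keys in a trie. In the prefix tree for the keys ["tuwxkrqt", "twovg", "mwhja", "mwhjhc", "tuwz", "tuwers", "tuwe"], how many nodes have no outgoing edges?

A leaf is a node with no children — equivalently, the end of a word that is not a proper prefix of any other stored word.
Those words: "mwhja", "mwhjhc", "tuwers", "tuwxkrqt", "tuwz", "twovg"
Leaf count: 6

6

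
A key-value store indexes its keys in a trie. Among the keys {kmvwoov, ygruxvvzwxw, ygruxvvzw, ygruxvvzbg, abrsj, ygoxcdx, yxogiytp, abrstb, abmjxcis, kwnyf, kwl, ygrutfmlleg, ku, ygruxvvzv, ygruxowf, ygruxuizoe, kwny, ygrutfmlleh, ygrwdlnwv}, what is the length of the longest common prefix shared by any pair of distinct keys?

10

Look for the deepest trie node that still has at least two words in its subtree.
e.g. "ygrutfmlleg" and "ygrutfmlleh" share the prefix "ygrutfmlle" of length 10; no pair shares a longer one.
Longest shared-prefix length: 10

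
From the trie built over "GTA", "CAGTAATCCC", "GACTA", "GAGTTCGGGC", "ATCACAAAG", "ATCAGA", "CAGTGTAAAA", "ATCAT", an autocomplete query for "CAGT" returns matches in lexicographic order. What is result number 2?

CAGTGTAAAA

Words with prefix "CAGT", in lexicographic order: "CAGTAATCCC", "CAGTGTAAAA"
Position 2: CAGTGTAAAA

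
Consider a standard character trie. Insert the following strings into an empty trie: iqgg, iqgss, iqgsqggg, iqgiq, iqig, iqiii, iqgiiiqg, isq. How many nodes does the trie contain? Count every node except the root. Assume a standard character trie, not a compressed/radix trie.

22

Insert word by word; a character creates a node only if that edge doesn't already exist:
  "iqgg" → 4 new (i, q, g, g)
  "iqgss" → prefix "iqg" already present; 2 new (s, s)
  "iqgsqggg" → prefix "iqgs" already present; 4 new (q, g, g, g)
  "iqgiq" → prefix "iqg" already present; 2 new (i, q)
  "iqig" → prefix "iq" already present; 2 new (i, g)
  "iqiii" → prefix "iqi" already present; 2 new (i, i)
  "iqgiiiqg" → prefix "iqgi" already present; 4 new (i, i, q, g)
  "isq" → prefix "i" already present; 2 new (s, q)
Total nodes = 4 + 2 + 4 + 2 + 2 + 2 + 4 + 2 = 22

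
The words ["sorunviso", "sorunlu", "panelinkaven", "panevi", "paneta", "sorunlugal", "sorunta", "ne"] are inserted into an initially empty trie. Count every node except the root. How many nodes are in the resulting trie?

34

Count nodes per top-level branch (shared prefixes stored once):
  'n'-branch (ne): 2 nodes
  'p'-branch (panelinkaven, paneta, panevi): 16 nodes
  's'-branch (sorunlu, sorunlugal, sorunta, sorunviso): 16 nodes
Sum: 34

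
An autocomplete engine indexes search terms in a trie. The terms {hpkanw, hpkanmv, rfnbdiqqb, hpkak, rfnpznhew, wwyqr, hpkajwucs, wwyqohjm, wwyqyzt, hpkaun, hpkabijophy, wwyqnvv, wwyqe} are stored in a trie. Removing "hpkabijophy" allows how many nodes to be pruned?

7

Walk "hpkabijophy" from the leaf back toward the root, removing each node that no remaining word uses.
The suffix "bijophy" (7 nodes) is used only by "hpkabijophy"; the node for "hpka" still has the child "n", so pruning stops there.
Nodes removed: 7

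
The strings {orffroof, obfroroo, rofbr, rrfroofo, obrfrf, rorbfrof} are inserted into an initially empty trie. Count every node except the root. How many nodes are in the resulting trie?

Count nodes per top-level branch (shared prefixes stored once):
  'o'-branch (obfroroo, obrfrf, orffroof): 19 nodes
  'r'-branch (rofbr, rorbfrof, rrfroofo): 18 nodes
Sum: 37

37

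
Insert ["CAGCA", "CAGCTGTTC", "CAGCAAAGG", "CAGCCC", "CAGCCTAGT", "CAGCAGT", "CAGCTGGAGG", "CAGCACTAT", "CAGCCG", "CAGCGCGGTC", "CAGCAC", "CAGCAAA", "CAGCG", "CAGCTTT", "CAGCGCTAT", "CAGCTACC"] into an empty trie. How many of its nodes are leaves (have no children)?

A leaf is a node with no children — equivalently, the end of a word that is not a proper prefix of any other stored word.
Those words: "CAGCAAAGG", "CAGCACTAT", "CAGCAGT", "CAGCCC", "CAGCCG", "CAGCCTAGT", "CAGCGCGGTC", "CAGCGCTAT", "CAGCTACC", "CAGCTGGAGG", "CAGCTGTTC", "CAGCTTT"
Leaf count: 12

12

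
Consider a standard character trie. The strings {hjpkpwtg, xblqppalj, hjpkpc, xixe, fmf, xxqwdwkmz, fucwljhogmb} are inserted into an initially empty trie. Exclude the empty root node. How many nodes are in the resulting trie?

42

Count nodes per top-level branch (shared prefixes stored once):
  'f'-branch (fmf, fucwljhogmb): 13 nodes
  'h'-branch (hjpkpc, hjpkpwtg): 9 nodes
  'x'-branch (xblqppalj, xixe, xxqwdwkmz): 20 nodes
Sum: 42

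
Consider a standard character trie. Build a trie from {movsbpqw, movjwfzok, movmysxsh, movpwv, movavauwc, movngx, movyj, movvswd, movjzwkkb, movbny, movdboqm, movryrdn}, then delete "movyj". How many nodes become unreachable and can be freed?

2

A node on "movyj"'s path can go only if nothing else ends at it or branches off below it.
The suffix "yj" (2 nodes) is used only by "movyj"; the node for "mov" still has the child "s", so pruning stops there.
Nodes removed: 2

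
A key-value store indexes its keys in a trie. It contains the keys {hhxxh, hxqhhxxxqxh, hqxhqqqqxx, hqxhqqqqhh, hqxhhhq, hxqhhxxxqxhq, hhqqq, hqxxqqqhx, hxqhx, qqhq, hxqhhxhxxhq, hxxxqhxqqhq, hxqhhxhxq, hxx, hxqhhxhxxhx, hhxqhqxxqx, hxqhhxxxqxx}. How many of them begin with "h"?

Traverse to the node for "h", then collect every word in that subtree.
Words under "h": hhqqq, hhxqhqxxqx, hhxxh, hqxhhhq, hqxhqqqqhh, hqxhqqqqxx, hqxxqqqhx, hxqhhxhxq, hxqhhxhxxhq, hxqhhxhxxhx, hxqhhxxxqxh, hxqhhxxxqxhq, hxqhhxxxqxx, hxqhx, hxx, hxxxqhxqqhq
Count: 16

16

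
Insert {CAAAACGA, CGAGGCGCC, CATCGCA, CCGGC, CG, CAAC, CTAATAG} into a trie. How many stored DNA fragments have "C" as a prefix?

Traverse to the node for "C", then collect every word in that subtree.
Words under "C": CAAAACGA, CAAC, CATCGCA, CCGGC, CG, CGAGGCGCC, CTAATAG
Count: 7

7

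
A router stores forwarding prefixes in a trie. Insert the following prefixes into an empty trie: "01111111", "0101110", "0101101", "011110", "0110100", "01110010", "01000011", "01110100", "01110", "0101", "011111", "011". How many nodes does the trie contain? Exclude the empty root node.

32

For each word, the new-node count is its length minus the longest prefix already in the trie:
  "01111111" → 8 new (0, 1, 1, 1, 1, 1, 1, 1)
  "0101110" → prefix "01" already present; 5 new (0, 1, 1, 1, 0)
  "0101101" → prefix "01011" already present; 2 new (0, 1)
  "011110" → prefix "01111" already present; 1 new (0)
  "0110100" → prefix "011" already present; 4 new (0, 1, 0, 0)
  "01110010" → prefix "0111" already present; 4 new (0, 0, 1, 0)
  "01000011" → prefix "010" already present; 5 new (0, 0, 0, 1, 1)
  "01110100" → prefix "01110" already present; 3 new (1, 0, 0)
  "01110" → prefix "01110" already present; 0 new (none)
  "0101" → prefix "0101" already present; 0 new (none)
  "011111" → prefix "011111" already present; 0 new (none)
  "011" → prefix "011" already present; 0 new (none)
Total nodes = 8 + 5 + 2 + 1 + 4 + 4 + 5 + 3 + 0 + 0 + 0 + 0 = 32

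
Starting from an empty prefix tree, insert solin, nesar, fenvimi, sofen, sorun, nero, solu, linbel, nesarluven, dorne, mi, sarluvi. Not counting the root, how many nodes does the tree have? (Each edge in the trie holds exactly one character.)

For each word, the new-node count is its length minus the longest prefix already in the trie:
  "solin" → 5 new (s, o, l, i, n)
  "nesar" → 5 new (n, e, s, a, r)
  "fenvimi" → 7 new (f, e, n, v, i, m, i)
  "sofen" → prefix "so" already present; 3 new (f, e, n)
  "sorun" → prefix "so" already present; 3 new (r, u, n)
  "nero" → prefix "ne" already present; 2 new (r, o)
  "solu" → prefix "sol" already present; 1 new (u)
  "linbel" → 6 new (l, i, n, b, e, l)
  "nesarluven" → prefix "nesar" already present; 5 new (l, u, v, e, n)
  "dorne" → 5 new (d, o, r, n, e)
  "mi" → 2 new (m, i)
  "sarluvi" → prefix "s" already present; 6 new (a, r, l, u, v, i)
Total nodes = 5 + 5 + 7 + 3 + 3 + 2 + 1 + 6 + 5 + 5 + 2 + 6 = 50

50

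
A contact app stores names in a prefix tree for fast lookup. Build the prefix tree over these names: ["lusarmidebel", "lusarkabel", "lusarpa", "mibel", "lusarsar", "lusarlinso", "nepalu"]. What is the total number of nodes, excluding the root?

Count nodes per top-level branch (shared prefixes stored once):
  'l'-branch (lusarkabel, lusarlinso, lusarmidebel, lusarpa, lusarsar): 27 nodes
  'm'-branch (mibel): 5 nodes
  'n'-branch (nepalu): 6 nodes
Sum: 38

38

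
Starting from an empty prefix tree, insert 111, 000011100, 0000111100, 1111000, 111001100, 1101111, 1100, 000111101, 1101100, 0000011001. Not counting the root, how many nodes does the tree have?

For each word, the new-node count is its length minus the longest prefix already in the trie:
  "111" → 3 new (1, 1, 1)
  "000011100" → 9 new (0, 0, 0, 0, 1, 1, 1, 0, 0)
  "0000111100" → prefix "0000111" already present; 3 new (1, 0, 0)
  "1111000" → prefix "111" already present; 4 new (1, 0, 0, 0)
  "111001100" → prefix "111" already present; 6 new (0, 0, 1, 1, 0, 0)
  "1101111" → prefix "11" already present; 5 new (0, 1, 1, 1, 1)
  "1100" → prefix "110" already present; 1 new (0)
  "000111101" → prefix "000" already present; 6 new (1, 1, 1, 1, 0, 1)
  "1101100" → prefix "11011" already present; 2 new (0, 0)
  "0000011001" → prefix "0000" already present; 6 new (0, 1, 1, 0, 0, 1)
Total nodes = 3 + 9 + 3 + 4 + 6 + 5 + 1 + 6 + 2 + 6 = 45

45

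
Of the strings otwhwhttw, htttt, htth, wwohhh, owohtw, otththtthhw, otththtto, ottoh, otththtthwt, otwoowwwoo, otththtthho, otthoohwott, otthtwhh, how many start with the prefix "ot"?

9

Walk to "ot"; the words in its subtree are exactly those with that prefix.
Matches: "otthoohwott", "otththtthho", "otththtthhw", "otththtthwt", "otththtto", "otthtwhh", "ottoh", "otwhwhttw", "otwoowwwoo"
Count: 9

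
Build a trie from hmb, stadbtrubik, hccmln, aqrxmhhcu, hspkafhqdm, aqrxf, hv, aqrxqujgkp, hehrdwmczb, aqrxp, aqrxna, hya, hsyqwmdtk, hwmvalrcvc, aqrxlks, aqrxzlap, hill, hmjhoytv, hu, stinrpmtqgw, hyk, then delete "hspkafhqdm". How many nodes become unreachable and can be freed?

8

After clearing the end-marker at "hspkafhqdm", prune upward until reaching a node still needed by another word.
The suffix "pkafhqdm" (8 nodes) is used only by "hspkafhqdm"; the node for "hs" still has the child "y", so pruning stops there.
Nodes removed: 8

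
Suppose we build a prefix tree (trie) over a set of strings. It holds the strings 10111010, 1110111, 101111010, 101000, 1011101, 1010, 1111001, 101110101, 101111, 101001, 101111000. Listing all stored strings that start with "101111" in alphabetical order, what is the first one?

Filter for "101111…" and sort: "101111", "101111000", "101111010"
The 1st is 101111.

101111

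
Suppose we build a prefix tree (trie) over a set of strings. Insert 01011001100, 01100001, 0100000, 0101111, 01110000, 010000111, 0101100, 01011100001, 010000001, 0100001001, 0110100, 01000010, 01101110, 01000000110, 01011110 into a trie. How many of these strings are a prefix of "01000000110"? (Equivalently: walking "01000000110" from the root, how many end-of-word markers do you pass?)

3

Traverse "01000000110" character by character; count nodes along the way that are marked as word ends.
Prefixes of the query that are stored words: "0100000", "010000001", "01000000110"
Count: 3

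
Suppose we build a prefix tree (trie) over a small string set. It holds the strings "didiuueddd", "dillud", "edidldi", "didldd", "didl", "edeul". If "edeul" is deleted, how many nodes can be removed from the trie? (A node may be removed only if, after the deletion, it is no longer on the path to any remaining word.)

Walk "edeul" from the leaf back toward the root, removing each node that no remaining word uses.
The suffix "eul" (3 nodes) is used only by "edeul"; the node for "ed" still has the child "i", so pruning stops there.
Nodes removed: 3

3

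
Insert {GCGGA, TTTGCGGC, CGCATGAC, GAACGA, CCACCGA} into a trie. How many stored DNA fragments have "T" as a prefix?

Filter for entries beginning with "T":
Matches: "TTTGCGGC"
Count: 1

1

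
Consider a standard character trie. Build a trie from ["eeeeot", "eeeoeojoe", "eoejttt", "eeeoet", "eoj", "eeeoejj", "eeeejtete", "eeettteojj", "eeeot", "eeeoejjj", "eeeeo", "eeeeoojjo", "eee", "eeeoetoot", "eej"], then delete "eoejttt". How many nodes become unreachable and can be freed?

5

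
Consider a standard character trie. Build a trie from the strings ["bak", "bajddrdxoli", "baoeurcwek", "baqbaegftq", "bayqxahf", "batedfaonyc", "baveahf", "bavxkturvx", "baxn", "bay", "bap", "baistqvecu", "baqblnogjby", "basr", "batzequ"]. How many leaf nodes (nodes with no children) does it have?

A leaf is a node with no children — equivalently, the end of a word that is not a proper prefix of any other stored word.
Those words: "baistqvecu", "bajddrdxoli", "bak", "baoeurcwek", "bap", "baqbaegftq", "baqblnogjby", "basr", "batedfaonyc", "batzequ", "baveahf", "bavxkturvx", "baxn", "bayqxahf"
Leaf count: 14

14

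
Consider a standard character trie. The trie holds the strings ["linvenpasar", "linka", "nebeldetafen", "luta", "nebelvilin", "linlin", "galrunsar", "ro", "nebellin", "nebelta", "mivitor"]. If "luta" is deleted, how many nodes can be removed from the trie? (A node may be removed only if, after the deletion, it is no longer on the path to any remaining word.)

3

After clearing the end-marker at "luta", prune upward until reaching a node still needed by another word.
The suffix "uta" (3 nodes) is used only by "luta"; the node for "l" still has the child "i", so pruning stops there.
Nodes removed: 3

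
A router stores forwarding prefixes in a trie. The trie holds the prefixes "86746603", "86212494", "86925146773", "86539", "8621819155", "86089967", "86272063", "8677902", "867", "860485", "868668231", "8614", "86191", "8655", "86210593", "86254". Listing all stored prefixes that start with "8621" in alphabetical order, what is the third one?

Words with prefix "8621", in lexicographic order: "86210593", "86212494", "8621819155"
Position 3: 8621819155

8621819155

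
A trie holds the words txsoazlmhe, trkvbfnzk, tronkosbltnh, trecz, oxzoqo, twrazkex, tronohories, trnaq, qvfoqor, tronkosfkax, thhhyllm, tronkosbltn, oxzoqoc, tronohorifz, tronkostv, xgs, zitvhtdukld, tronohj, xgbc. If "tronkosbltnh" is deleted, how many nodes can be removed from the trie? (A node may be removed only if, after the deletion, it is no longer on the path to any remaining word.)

1

Walk "tronkosbltnh" from the leaf back toward the root, removing each node that no remaining word uses.
The suffix "h" (1 node) is used only by "tronkosbltnh"; "tronkosbltn" is itself a stored word, so pruning stops there.
Nodes removed: 1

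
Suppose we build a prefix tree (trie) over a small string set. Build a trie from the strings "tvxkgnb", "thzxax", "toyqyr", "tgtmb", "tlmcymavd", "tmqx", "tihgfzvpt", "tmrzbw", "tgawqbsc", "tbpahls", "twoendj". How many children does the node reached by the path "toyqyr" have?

Follow the path "toyqyr" to its node, then look at its outgoing edges.
No stored string extends past "toyqyr".
That node has 0 child edges.

0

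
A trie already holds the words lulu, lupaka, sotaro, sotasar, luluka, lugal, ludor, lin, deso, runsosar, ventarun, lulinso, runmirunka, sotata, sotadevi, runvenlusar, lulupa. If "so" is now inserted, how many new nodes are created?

0

Every character of "so" already lies on an existing path (it is a prefix of some stored word).
No new nodes are needed: 0.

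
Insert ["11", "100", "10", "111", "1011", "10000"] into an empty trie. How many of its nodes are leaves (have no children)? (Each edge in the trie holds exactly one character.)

3

A leaf is a node with no children — equivalently, the end of a word that is not a proper prefix of any other stored word.
Those words: "10000", "1011", "111"
Leaf count: 3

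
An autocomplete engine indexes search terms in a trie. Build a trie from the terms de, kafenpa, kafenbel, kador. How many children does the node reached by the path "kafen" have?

2

Follow the path "kafen" to its node, then look at its outgoing edges.
Characters that immediately follow "kafen" among the stored strings: {b, p}.
That node has 2 child edges.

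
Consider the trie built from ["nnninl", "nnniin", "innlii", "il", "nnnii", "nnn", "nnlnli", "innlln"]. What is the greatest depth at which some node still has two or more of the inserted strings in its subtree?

Look for the deepest trie node that still has at least two words in its subtree.
"nnnii" and "nnniin" agree on "nnnii" (5 characters) before diverging; nothing deeper is shared.
Longest shared-prefix length: 5

5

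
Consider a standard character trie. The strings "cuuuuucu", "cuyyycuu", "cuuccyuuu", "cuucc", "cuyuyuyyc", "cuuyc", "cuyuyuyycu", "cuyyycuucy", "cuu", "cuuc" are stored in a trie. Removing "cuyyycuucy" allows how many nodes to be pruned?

2

After clearing the end-marker at "cuyyycuucy", prune upward until reaching a node still needed by another word.
The suffix "cy" (2 nodes) is used only by "cuyyycuucy"; "cuyyycuu" is itself a stored word, so pruning stops there.
Nodes removed: 2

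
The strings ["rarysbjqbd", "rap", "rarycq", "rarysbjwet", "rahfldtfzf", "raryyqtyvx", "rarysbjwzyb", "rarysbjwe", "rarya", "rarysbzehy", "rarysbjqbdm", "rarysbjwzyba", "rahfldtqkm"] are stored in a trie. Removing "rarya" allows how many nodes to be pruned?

1

After clearing the end-marker at "rarya", prune upward until reaching a node still needed by another word.
The suffix "a" (1 node) is used only by "rarya"; the node for "rary" still has the child "s", so pruning stops there.
Nodes removed: 1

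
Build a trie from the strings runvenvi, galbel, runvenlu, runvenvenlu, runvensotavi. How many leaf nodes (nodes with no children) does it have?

5

Leaves are exactly the stored words that no other stored word extends.
Those words: "galbel", "runvenlu", "runvensotavi", "runvenvenlu", "runvenvi"
Leaf count: 5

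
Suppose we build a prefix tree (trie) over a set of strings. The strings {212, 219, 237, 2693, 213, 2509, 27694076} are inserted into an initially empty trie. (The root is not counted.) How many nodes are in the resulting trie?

Trie structure (* marks end of a word):
(root)
└─ 2
   ├─ 1
   │  ├─ 2 *
   │  ├─ 3 *
   │  └─ 9 *
   ├─ 3
   │  └─ 7 *
   ├─ 5
   │  └─ 0
   │     └─ 9 *
   ├─ 6
   │  └─ 9
   │     └─ 3 *
   └─ 7
      └─ 6
         └─ 9
            └─ 4
               └─ 0
                  └─ 7
                     └─ 6 *
Counting every labelled node above: 20.

20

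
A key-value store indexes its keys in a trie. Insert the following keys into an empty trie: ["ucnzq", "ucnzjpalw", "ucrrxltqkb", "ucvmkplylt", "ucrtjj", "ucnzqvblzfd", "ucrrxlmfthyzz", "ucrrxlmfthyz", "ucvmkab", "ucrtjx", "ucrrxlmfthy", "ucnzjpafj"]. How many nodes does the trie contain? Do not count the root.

47

For each word, the new-node count is its length minus the longest prefix already in the trie:
  "ucnzq" → 5 new (u, c, n, z, q)
  "ucnzjpalw" → prefix "ucnz" already present; 5 new (j, p, a, l, w)
  "ucrrxltqkb" → prefix "uc" already present; 8 new (r, r, x, l, t, q, k, b)
  "ucvmkplylt" → prefix "uc" already present; 8 new (v, m, k, p, l, y, l, t)
  "ucrtjj" → prefix "ucr" already present; 3 new (t, j, j)
  "ucnzqvblzfd" → prefix "ucnzq" already present; 6 new (v, b, l, z, f, d)
  "ucrrxlmfthyzz" → prefix "ucrrxl" already present; 7 new (m, f, t, h, y, z, z)
  "ucrrxlmfthyz" → prefix "ucrrxlmfthyz" already present; 0 new (none)
  "ucvmkab" → prefix "ucvmk" already present; 2 new (a, b)
  "ucrtjx" → prefix "ucrtj" already present; 1 new (x)
  "ucrrxlmfthy" → prefix "ucrrxlmfthy" already present; 0 new (none)
  "ucnzjpafj" → prefix "ucnzjpa" already present; 2 new (f, j)
Total nodes = 5 + 5 + 8 + 8 + 3 + 6 + 7 + 0 + 2 + 1 + 0 + 2 = 47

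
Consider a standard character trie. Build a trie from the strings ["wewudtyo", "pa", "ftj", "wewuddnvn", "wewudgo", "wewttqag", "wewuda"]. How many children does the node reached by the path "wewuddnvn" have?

The children of the "wewuddnvn" node are the distinct next characters among strings starting with "wewuddnvn".
No stored string extends past "wewuddnvn".
That node has 0 child edges.

0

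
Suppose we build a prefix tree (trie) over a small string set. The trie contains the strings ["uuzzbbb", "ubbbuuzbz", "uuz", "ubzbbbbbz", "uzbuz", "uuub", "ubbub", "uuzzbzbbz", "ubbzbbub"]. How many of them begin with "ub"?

Walk to "ub"; the words in its subtree are exactly those with that prefix.
Words under "ub": ubbbuuzbz, ubbub, ubbzbbub, ubzbbbbbz
Count: 4

4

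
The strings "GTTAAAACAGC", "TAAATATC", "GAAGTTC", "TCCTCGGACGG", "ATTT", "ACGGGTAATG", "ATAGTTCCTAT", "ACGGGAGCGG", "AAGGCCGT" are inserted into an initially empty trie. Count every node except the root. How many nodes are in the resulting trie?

69

Trace insertions, counting only characters that open a new branch:
  "GTTAAAACAGC" → 11 new (G, T, T, A, A, A, A, C, A, G, C)
  "TAAATATC" → 8 new (T, A, A, A, T, A, T, C)
  "GAAGTTC" → prefix "G" already present; 6 new (A, A, G, T, T, C)
  "TCCTCGGACGG" → prefix "T" already present; 10 new (C, C, T, C, G, G, A, C, G, G)
  "ATTT" → 4 new (A, T, T, T)
  "ACGGGTAATG" → prefix "A" already present; 9 new (C, G, G, G, T, A, A, T, G)
  "ATAGTTCCTAT" → prefix "AT" already present; 9 new (A, G, T, T, C, C, T, A, T)
  "ACGGGAGCGG" → prefix "ACGGG" already present; 5 new (A, G, C, G, G)
  "AAGGCCGT" → prefix "A" already present; 7 new (A, G, G, C, C, G, T)
Total nodes = 11 + 8 + 6 + 10 + 4 + 9 + 9 + 5 + 7 = 69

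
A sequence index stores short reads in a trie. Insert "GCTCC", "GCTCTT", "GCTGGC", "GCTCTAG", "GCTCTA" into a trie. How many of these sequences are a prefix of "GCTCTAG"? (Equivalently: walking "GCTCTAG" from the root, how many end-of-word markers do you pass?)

2

Walk "GCTCTAG" from the root; an end-of-word marker is hit whenever a stored word is a prefix of "GCTCTAG".
Prefixes of the query that are stored words: "GCTCTA", "GCTCTAG"
Count: 2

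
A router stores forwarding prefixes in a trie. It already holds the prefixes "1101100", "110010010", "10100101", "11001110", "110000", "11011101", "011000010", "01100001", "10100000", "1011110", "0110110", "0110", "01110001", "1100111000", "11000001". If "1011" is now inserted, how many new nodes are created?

0

Every character of "1011" already lies on an existing path (it is a prefix of some stored word).
No new nodes are needed: 0.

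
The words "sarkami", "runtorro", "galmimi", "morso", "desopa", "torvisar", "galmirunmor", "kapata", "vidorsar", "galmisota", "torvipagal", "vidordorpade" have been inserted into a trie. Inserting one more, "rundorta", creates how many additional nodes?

"run" is already a path in the trie; the remaining "dorta" must be added.
Each of the 5 remaining characters creates one node.

5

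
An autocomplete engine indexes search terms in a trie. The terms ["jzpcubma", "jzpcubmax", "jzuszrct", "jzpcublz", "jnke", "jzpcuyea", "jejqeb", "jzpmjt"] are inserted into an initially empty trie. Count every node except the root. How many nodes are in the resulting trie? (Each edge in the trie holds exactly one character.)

31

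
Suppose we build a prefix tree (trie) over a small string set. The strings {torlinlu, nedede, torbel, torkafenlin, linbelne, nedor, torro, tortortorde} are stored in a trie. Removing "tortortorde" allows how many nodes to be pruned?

A node on "tortortorde"'s path can go only if nothing else ends at it or branches off below it.
The suffix "tortorde" (8 nodes) is used only by "tortortorde"; the node for "tor" still has the child "l", so pruning stops there.
Nodes removed: 8

8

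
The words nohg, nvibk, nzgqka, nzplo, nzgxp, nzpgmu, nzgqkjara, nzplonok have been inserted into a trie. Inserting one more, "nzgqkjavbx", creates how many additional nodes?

3

Walking "nzgqkjavbx" from the root, the first 7 characters ("nzgqkja") follow existing edges; "v" is the first miss.
So 10 − 7 = 3 new nodes.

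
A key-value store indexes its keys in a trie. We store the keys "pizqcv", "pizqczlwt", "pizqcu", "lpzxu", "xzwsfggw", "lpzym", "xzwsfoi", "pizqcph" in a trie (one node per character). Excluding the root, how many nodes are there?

Count nodes per top-level branch (shared prefixes stored once):
  'l'-branch (lpzxu, lpzym): 7 nodes
  'p'-branch (pizqcph, pizqcu, pizqcv, pizqczlwt): 13 nodes
  'x'-branch (xzwsfggw, xzwsfoi): 10 nodes
Sum: 30

30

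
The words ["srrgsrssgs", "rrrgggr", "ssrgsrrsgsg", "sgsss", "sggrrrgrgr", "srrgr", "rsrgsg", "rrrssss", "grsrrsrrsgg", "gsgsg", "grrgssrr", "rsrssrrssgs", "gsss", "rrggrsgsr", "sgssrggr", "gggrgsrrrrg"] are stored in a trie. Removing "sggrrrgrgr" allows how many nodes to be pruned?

8

Walk "sggrrrgrgr" from the leaf back toward the root, removing each node that no remaining word uses.
The suffix "grrrgrgr" (8 nodes) is used only by "sggrrrgrgr"; the node for "sg" still has the child "s", so pruning stops there.
Nodes removed: 8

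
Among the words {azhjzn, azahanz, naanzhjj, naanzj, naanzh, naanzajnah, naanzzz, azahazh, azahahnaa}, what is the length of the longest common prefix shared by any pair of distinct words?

6

Look for the deepest trie node that still has at least two words in its subtree.
e.g. "naanzh" and "naanzhjj" share the prefix "naanzh" of length 6; no pair shares a longer one.
Longest shared-prefix length: 6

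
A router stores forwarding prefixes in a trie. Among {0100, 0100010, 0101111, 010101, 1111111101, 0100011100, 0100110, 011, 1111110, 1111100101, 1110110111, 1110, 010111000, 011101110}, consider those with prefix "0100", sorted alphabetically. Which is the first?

Filter for "0100…" and sort: "0100", "0100010", "0100011100", "0100110"
Position 1: 0100

0100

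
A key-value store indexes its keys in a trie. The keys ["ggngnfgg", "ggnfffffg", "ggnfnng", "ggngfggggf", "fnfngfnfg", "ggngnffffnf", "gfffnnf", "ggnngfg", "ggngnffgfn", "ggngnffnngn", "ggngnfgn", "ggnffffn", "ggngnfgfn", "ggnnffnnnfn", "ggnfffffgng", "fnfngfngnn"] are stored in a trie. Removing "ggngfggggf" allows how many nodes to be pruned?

Walk "ggngfggggf" from the leaf back toward the root, removing each node that no remaining word uses.
The suffix "fggggf" (6 nodes) is used only by "ggngfggggf"; the node for "ggng" still has the child "n", so pruning stops there.
Nodes removed: 6

6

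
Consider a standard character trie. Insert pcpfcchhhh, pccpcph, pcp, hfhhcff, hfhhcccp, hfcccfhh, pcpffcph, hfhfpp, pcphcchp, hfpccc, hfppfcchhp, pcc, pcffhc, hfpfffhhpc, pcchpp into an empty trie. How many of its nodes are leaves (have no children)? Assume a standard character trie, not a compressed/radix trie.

13

A leaf is a node with no children — equivalently, the end of a word that is not a proper prefix of any other stored word.
Those words: "hfcccfhh", "hfhfpp", "hfhhcccp", "hfhhcff", "hfpccc", "hfpfffhhpc", "hfppfcchhp", "pcchpp", "pccpcph", "pcffhc", "pcpfcchhhh", "pcpffcph", "pcphcchp"
Leaf count: 13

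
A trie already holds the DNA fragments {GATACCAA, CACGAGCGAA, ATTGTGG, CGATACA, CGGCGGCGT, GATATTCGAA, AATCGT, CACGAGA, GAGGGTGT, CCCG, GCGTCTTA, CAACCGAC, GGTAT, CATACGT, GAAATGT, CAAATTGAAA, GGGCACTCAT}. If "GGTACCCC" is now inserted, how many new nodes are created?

4

Walking "GGTACCCC" from the root, the first 4 characters ("GGTA") follow existing edges; "C" is the first miss.
So 8 − 4 = 4 new nodes.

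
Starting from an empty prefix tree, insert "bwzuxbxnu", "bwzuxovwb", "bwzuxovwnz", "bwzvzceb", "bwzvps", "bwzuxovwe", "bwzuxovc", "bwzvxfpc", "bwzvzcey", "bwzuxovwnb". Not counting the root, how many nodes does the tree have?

30

Count nodes per top-level branch (shared prefixes stored once):
  'b'-branch (bwzuxbxnu, bwzuxovc, bwzuxovwb, bwzuxovwe, bwzuxovwnb, bwzuxovwnz, bwzvps, bwzvxfpc, bwzvzceb, bwzvzcey): 30 nodes
Sum: 30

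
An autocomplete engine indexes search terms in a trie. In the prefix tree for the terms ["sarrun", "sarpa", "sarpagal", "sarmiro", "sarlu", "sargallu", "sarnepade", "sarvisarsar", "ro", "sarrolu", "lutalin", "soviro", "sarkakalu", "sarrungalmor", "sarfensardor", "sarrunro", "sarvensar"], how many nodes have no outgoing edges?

15

Leaves are exactly the stored words that no other stored word extends.
Those words: "lutalin", "ro", "sarfensardor", "sargallu", "sarkakalu", "sarlu", "sarmiro", "sarnepade", "sarpagal", "sarrolu", "sarrungalmor", "sarrunro", "sarvensar", "sarvisarsar", "soviro"
Leaf count: 15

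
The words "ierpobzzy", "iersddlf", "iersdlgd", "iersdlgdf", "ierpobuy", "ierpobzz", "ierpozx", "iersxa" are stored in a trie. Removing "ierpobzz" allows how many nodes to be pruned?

After clearing the end-marker at "ierpobzz", prune upward until reaching a node still needed by another word.
Every node on "ierpobzz" is still needed (e.g. by "ierpobzzy"), so nothing is freed.
Nodes removed: 0

0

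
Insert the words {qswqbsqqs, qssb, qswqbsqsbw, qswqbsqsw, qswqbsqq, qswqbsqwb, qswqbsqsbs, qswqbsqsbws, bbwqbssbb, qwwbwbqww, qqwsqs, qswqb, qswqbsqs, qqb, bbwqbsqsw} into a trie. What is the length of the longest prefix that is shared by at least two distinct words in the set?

Equivalently: take the maximum, over all pairs, of their longest common prefix length.
e.g. "qswqbsqsbw" and "qswqbsqsbws" share the prefix "qswqbsqsbw" of length 10; no pair shares a longer one.
Longest shared-prefix length: 10

10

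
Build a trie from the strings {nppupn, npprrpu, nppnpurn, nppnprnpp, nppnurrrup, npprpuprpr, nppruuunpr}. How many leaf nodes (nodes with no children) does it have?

7

Leaves are exactly the stored words that no other stored word extends.
Those words: "nppnprnpp", "nppnpurn", "nppnurrrup", "npprpuprpr", "npprrpu", "nppruuunpr", "nppupn"
Leaf count: 7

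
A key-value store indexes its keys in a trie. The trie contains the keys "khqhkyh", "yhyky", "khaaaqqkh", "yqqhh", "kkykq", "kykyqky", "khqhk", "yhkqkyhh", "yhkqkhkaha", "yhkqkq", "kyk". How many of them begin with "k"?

6

Walk to "k"; the words in its subtree are exactly those with that prefix.
Matches: "khaaaqqkh", "khqhk", "khqhkyh", "kkykq", "kyk", "kykyqky"
Count: 6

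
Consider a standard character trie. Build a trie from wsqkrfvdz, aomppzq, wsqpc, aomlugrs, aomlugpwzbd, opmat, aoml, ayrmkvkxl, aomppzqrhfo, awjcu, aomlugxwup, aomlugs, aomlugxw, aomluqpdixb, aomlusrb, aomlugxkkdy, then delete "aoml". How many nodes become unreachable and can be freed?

0

A node on "aoml"'s path can go only if nothing else ends at it or branches off below it.
Every node on "aoml" is still needed (e.g. by "aomlugrs"), so nothing is freed.
Nodes removed: 0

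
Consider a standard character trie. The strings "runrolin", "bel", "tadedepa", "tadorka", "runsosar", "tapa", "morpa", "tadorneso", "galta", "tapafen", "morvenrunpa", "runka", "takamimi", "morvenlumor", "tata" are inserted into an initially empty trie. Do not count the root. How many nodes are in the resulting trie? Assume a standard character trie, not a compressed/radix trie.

Trace insertions, counting only characters that open a new branch:
  "runrolin" → 8 new (r, u, n, r, o, l, i, n)
  "bel" → 3 new (b, e, l)
  "tadedepa" → 8 new (t, a, d, e, d, e, p, a)
  "tadorka" → prefix "tad" already present; 4 new (o, r, k, a)
  "runsosar" → prefix "run" already present; 5 new (s, o, s, a, r)
  "tapa" → prefix "ta" already present; 2 new (p, a)
  "morpa" → 5 new (m, o, r, p, a)
  "tadorneso" → prefix "tador" already present; 4 new (n, e, s, o)
  "galta" → 5 new (g, a, l, t, a)
  "tapafen" → prefix "tapa" already present; 3 new (f, e, n)
  "morvenrunpa" → prefix "mor" already present; 8 new (v, e, n, r, u, n, p, a)
  "runka" → prefix "run" already present; 2 new (k, a)
  "takamimi" → prefix "ta" already present; 6 new (k, a, m, i, m, i)
  "morvenlumor" → prefix "morven" already present; 5 new (l, u, m, o, r)
  "tata" → prefix "ta" already present; 2 new (t, a)
Total nodes = 8 + 3 + 8 + 4 + 5 + 2 + 5 + 4 + 5 + 3 + 8 + 2 + 6 + 5 + 2 = 70

70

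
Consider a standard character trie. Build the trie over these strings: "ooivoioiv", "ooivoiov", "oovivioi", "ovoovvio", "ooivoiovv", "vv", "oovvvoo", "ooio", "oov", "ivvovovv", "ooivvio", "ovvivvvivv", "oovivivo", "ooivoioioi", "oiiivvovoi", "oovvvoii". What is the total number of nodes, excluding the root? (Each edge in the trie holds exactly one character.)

For each word, the new-node count is its length minus the longest prefix already in the trie:
  "ooivoioiv" → 9 new (o, o, i, v, o, i, o, i, v)
  "ooivoiov" → prefix "ooivoio" already present; 1 new (v)
  "oovivioi" → prefix "oo" already present; 6 new (v, i, v, i, o, i)
  "ovoovvio" → prefix "o" already present; 7 new (v, o, o, v, v, i, o)
  "ooivoiovv" → prefix "ooivoiov" already present; 1 new (v)
  "vv" → 2 new (v, v)
  "oovvvoo" → prefix "oov" already present; 4 new (v, v, o, o)
  "ooio" → prefix "ooi" already present; 1 new (o)
  "oov" → prefix "oov" already present; 0 new (none)
  "ivvovovv" → 8 new (i, v, v, o, v, o, v, v)
  "ooivvio" → prefix "ooiv" already present; 3 new (v, i, o)
  "ovvivvvivv" → prefix "ov" already present; 8 new (v, i, v, v, v, i, v, v)
  "oovivivo" → prefix "oovivi" already present; 2 new (v, o)
  "ooivoioioi" → prefix "ooivoioi" already present; 2 new (o, i)
  "oiiivvovoi" → prefix "o" already present; 9 new (i, i, i, v, v, o, v, o, i)
  "oovvvoii" → prefix "oovvvo" already present; 2 new (i, i)
Total nodes = 9 + 1 + 6 + 7 + 1 + 2 + 4 + 1 + 0 + 8 + 3 + 8 + 2 + 2 + 9 + 2 = 65

65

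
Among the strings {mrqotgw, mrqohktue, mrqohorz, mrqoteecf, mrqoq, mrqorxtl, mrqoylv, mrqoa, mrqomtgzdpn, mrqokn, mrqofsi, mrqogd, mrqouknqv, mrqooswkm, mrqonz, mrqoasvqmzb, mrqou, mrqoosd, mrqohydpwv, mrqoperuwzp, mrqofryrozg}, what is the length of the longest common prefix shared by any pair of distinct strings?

6

Look for the deepest trie node that still has at least two words in its subtree.
e.g. "mrqoosd" and "mrqooswkm" share the prefix "mrqoos" of length 6; no pair shares a longer one.
Longest shared-prefix length: 6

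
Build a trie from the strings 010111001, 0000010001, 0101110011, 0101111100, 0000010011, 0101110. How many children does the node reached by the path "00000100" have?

2

The children of the "00000100" node are the distinct next characters among strings starting with "00000100".
Characters that immediately follow "00000100" among the stored strings: {0, 1}.
That node has 2 child edges.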